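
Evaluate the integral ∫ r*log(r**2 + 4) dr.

r**2*log(r**2 + 4)/2 - r**2/2 + 2*log(r**2 + 4) + C

Let u = r**2 + 4, so du = (2*r) dr.
The integral becomes (1/2)·∫ log(u) du; integrate by parts with u′=log(u), dv′=du.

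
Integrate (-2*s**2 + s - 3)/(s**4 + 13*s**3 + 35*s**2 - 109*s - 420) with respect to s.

-9*log(s - 3)/280 + 13*log(s + 4)/7 - 29*log(s + 5)/8 + 9*log(s + 7)/5 + C

Factor the denominator: (s - 3)*(s + 4)*(s + 5)*(s + 7).
Partial-fraction decomposition: 9/(5*(s + 7)) - 29/(8*(s + 5)) + 13/(7*(s + 4)) - 9/(280*(s - 3)).
Integrate each term: A/(s−a) contributes A·log|s−a|.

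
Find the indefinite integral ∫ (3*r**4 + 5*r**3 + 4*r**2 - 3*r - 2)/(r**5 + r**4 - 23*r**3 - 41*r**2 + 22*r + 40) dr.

Factor the denominator: (r - 5)*(r - 1)*(r + 1)*(r + 2)*(r + 4).
Partial-fraction decomposition: 29/(15*(r + 4)) - 2/(3*(r + 2)) + 1/(12*(r + 1)) - 7/(120*(r - 1)) + 41/(24*(r - 5)).
Integrate each term: A/(r−a) contributes A·log|r−a|.

41*log(r - 5)/24 - 7*log(r - 1)/120 + log(r + 1)/12 - 2*log(r + 2)/3 + 29*log(r + 4)/15 + C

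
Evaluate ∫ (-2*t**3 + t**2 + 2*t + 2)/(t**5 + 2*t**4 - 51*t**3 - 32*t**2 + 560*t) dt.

log(t)/280 - 71*log(t - 5)/180 + 51*log(t - 4)/176 - 23*log(t + 4)/144 + 241*log(t + 7)/924 + C

Factor the denominator: t*(t - 5)*(t - 4)*(t + 4)*(t + 7).
Partial-fraction decomposition: 241/(924*(t + 7)) - 23/(144*(t + 4)) + 51/(176*(t - 4)) - 71/(180*(t - 5)) + 1/(280*t).
Integrate each term: A/(t−a) contributes A·log|t−a|.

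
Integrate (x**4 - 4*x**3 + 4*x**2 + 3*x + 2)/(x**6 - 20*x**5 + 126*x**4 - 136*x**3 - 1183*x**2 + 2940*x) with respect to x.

log(x)/1470 - 17503*log(x - 7)/14700 + 121*log(x - 5)/80 - 13*log(x - 4)/42 - 109*log(x + 3)/8400 - 104/(35*x - 245) + C

Factor the denominator: x*(x - 7)**2*(x - 5)*(x - 4)*(x + 3).
Partial-fraction decomposition: -109/(8400*(x + 3)) - 13/(42*(x - 4)) + 121/(80*(x - 5)) - 17503/(14700*(x - 7)) + 104/(35*(x - 7)**2) + 1/(1470*x).
Integrate each term; A/(x−a) gives A·log|x−a|; A/(x−a)² gives −A/(x−a).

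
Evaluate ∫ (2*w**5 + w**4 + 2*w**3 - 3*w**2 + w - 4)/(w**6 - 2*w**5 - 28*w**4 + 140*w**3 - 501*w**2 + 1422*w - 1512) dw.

Factor the denominator: (w - 4)*(w - 3)*(w - 2)*(w + 7)*(w**2 + 9).
Partial-fraction decomposition: (8683*w + 127632)/(169650*(w**2 + 9)) + 32057/(57420*(w + 7)) + 41/(117*(w - 2)) - 593/(180*(w - 3)) + 1192/(275*(w - 4)).
Integrate each term; A/(w−a) gives A·log|w−a|; the (Bw+D)/(w²+p²) term gives a log and an atan.

1192*log(w - 4)/275 - 593*log(w - 3)/180 + 41*log(w - 2)/117 + 32057*log(w + 7)/57420 + 8683*log(w**2 + 9)/339300 + 21272*atan(w/3)/84825 + C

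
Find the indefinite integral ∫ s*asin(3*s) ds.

s**2*asin(3*s)/2 + s*sqrt(-9*s**2 + 1)/12 - asin(3*s)/36 + C

Use integration by parts with u = arcsin(3*s), dv = s ds.
Then du = 3/sqrt(-9*s**2 + 1) ds.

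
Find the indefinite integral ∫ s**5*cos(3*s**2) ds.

Let u = s², du = 2s ds; rewrite as (1/2)∫ u^2·cos(3u) du.
Now integrate by parts 2 times.

s**4*sin(3*s**2)/6 + s**2*cos(3*s**2)/9 - sin(3*s**2)/27 + C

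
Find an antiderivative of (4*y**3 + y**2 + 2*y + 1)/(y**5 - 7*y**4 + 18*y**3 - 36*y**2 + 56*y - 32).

281*log(y - 4)/120 - 41*log(y - 2)/16 + 8*log(y - 1)/15 - 5*log(y**2 + 4)/32 - 31*atan(y/2)/80 + C

Factor the denominator: (y - 4)*(y - 2)*(y - 1)*(y**2 + 4).
Partial-fraction decomposition: -(25*y + 62)/(80*(y**2 + 4)) + 8/(15*(y - 1)) - 41/(16*(y - 2)) + 281/(120*(y - 4)).
Integrate each term; A/(y−a) gives A·log|y−a|; the (By+D)/(y²+p²) term gives a log and an atan.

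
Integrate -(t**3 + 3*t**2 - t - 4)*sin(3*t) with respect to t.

t**3*cos(3*t)/3 - t**2*sin(3*t)/3 + t**2*cos(3*t) - 2*t*sin(3*t)/3 - 5*t*cos(3*t)/9 + 5*sin(3*t)/27 - 14*cos(3*t)/9 + C

Use integration by parts with u = t**3 + 3*t**2 - t - 4, dv = -sin(3*t) dt, so v = cos(3*t)/3.
Apply parts 3 times (tabular method): alternate signs, differentiate u down to 0, integrate dv up.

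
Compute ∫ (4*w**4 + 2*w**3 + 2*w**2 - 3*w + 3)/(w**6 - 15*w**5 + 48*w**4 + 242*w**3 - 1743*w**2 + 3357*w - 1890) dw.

5185*log(w - 7)/576 - 1891*log(w - 6)/165 + 1915*log(w - 3)/768 + log(w - 1)/90 - 1159*log(w + 5)/25344 - 65/(32*w - 96) + C

Factor the denominator: (w - 7)*(w - 6)*(w - 3)**2*(w - 1)*(w + 5).
Partial-fraction decomposition: -1159/(25344*(w + 5)) + 1/(90*(w - 1)) + 1915/(768*(w - 3)) + 65/(32*(w - 3)**2) - 1891/(165*(w - 6)) + 5185/(576*(w - 7)).
Integrate each term; A/(w−a) gives A·log|w−a|; A/(w−a)² gives −A/(w−a).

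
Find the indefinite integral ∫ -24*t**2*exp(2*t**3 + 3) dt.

-4*exp(2*t**3 + 3) + C

Let u = 2*t**3 + 3, so du = (6*t**2) dt.
Rewriting, the integral becomes -4·∫ e^u du = -4·e^u.
Substituting back, u = 2*t**3 + 3.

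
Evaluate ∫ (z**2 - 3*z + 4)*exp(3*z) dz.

(9*z**2 - 33*z + 47)*exp(3*z)/27 + C

Use integration by parts with u = z**2 - 3*z + 4, dv = exp(3*z) dz, so v = exp(3*z)/3.
Apply parts 2 times (tabular method): alternate signs, differentiate u down to 0, integrate dv up.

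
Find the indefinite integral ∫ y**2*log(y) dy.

y**3*log(y)/3 - y**3/9 + C

Use integration by parts with u = log(y), dv = y**2 dy.
Then du = 1/y dy and v = y**3/3.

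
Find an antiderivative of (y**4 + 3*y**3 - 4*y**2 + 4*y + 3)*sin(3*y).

Use integration by parts with u = y**4 + 3*y**3 - 4*y**2 + 4*y + 3, dv = sin(3*y) dy, so v = -cos(3*y)/3.
Apply parts 4 times (tabular method): alternate signs, differentiate u down to 0, integrate dv up.

-y**4*cos(3*y)/3 + 4*y**3*sin(3*y)/9 - y**3*cos(3*y) + y**2*sin(3*y) + 16*y**2*cos(3*y)/9 - 32*y*sin(3*y)/27 - 2*y*cos(3*y)/3 + 2*sin(3*y)/9 - 113*cos(3*y)/81 + C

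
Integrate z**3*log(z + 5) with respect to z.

z**4*log(z + 5)/4 - z**4/16 + 5*z**3/12 - 25*z**2/8 + 125*z/4 - 625*log(z + 5)/4 + C

Use integration by parts with u = log(z + 5), dv = z**3 dz.
Then du = 1/(z + 5) dz and v = z**4/4.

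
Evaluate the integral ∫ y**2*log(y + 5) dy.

Use integration by parts with u = log(y + 5), dv = y**2 dy.
Then du = 1/(y + 5) dy and v = y**3/3.

y**3*log(y + 5)/3 - y**3/9 + 5*y**2/6 - 25*y/3 + 125*log(y + 5)/3 + C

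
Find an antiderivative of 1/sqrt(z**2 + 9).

log(z + sqrt(z**2 + 9)) + C

Substitute z = 3·tan(θ), so dz = 3·sec(θ)^2 dθ and the radical becomes sqrt(z**2 + 9) = 3·sec(θ) by the Pythagorean identity.
Integrate the resulting trig expression in θ, then back-substitute tan(θ) = z/3, sec(θ) = sqrt(z**2 + 9)/3 (absorbing any constant into C).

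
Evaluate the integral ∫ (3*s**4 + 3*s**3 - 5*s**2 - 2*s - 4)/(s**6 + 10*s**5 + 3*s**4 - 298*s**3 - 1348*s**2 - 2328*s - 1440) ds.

Factor the denominator: (s - 6)*(s + 2)**2*(s + 3)*(s + 4)*(s + 5).
Partial-fraction decomposition: -1381/(198*(s + 5)) + 25/(2*(s + 4)) - 119/(18*(s + 3)) + 293/(288*(s + 2)) - 1/(12*(s + 2)**2) + 217/(3168*(s - 6)).
Integrate each term; A/(s−a) gives A·log|s−a|; A/(s−a)² gives −A/(s−a).

217*log(s - 6)/3168 + 293*log(s + 2)/288 - 119*log(s + 3)/18 + 25*log(s + 4)/2 - 1381*log(s + 5)/198 + 1/(12*s + 24) + C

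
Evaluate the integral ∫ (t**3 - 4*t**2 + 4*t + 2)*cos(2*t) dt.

Use integration by parts with u = t**3 - 4*t**2 + 4*t + 2, dv = cos(2*t) dt, so v = sin(2*t)/2.
Apply parts 3 times (tabular method): alternate signs, differentiate u down to 0, integrate dv up.

t**3*sin(2*t)/2 - 2*t**2*sin(2*t) + 3*t**2*cos(2*t)/4 + 5*t*sin(2*t)/4 - 2*t*cos(2*t) + 2*sin(2*t) + 5*cos(2*t)/8 + C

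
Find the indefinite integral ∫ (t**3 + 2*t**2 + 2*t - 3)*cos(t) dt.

t**3*sin(t) + 2*t**2*sin(t) + 3*t**2*cos(t) - 4*t*sin(t) + 4*t*cos(t) - 7*sin(t) - 4*cos(t) + C

Use integration by parts with u = t**3 + 2*t**2 + 2*t - 3, dv = cos(t) dt, so v = sin(t).
Apply parts 3 times (tabular method): alternate signs, differentiate u down to 0, integrate dv up.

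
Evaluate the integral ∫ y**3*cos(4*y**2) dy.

Let u = y², du = 2y dy; rewrite as (1/2)∫ u^1·cos(4u) du.
Now integrate by parts 1 time.

y**2*sin(4*y**2)/8 + cos(4*y**2)/32 + C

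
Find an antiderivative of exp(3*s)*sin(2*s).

3*exp(3*s)*sin(2*s)/13 - 2*exp(3*s)*cos(2*s)/13 + C

Let I denote the integral. Integrate by parts with u = sin(2*s), dv = exp(3*s) ds, so v = exp(3*s)/3: I = exp(3*s)*sin(2*s)/3 − (2/3)·∫ exp(3*s)*cos(2*s) ds.
Apply parts again with u = cos(2*s), dv = exp(3*s) ds: ∫ exp(3*s)*cos(2*s) ds = exp(3*s)*cos(2*s)/3 + (2/3)·I. Substituting back brings back I: I = exp(3*s)*sin(2*s)/3 - 2*exp(3*s)*cos(2*s)/9 − (4/9)·I.
Solving for I: (1 + 4/9)·I equals the remaining terms, so I = (9/13)·(exp(3*s)*sin(2*s)/3 - 2*exp(3*s)*cos(2*s)/9).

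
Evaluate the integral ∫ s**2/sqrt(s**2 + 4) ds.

Substitute s = 2·tan(θ), so ds = 2·sec(θ)^2 dθ and the radical becomes sqrt(s**2 + 4) = 2·sec(θ) by the Pythagorean identity.
Integrate the resulting trig expression in θ, then back-substitute tan(θ) = s/2, sec(θ) = sqrt(s**2 + 4)/2 (absorbing any constant into C).

s*sqrt(s**2 + 4)/2 - 2*log(s + sqrt(s**2 + 4)) + C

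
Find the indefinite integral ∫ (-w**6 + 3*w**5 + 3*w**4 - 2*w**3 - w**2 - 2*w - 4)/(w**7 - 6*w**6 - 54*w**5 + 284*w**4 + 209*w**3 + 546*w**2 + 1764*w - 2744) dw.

-79275775*log(w - 7)/133787052 - log(w - 1)/1080 + 5*log(w + 2)/486 - 8011*log(w + 7)/20776 - 877*log(w**2 + 4)/56180 - 181*atan(w/2)/28090 + 30389/(20034*w - 140238) + C

Factor the denominator: (w - 7)**2*(w - 1)*(w + 2)*(w + 7)*(w**2 + 4).
Partial-fraction decomposition: -(877*w + 362)/(28090*(w**2 + 4)) - 8011/(20776*(w + 7)) + 5/(486*(w + 2)) - 1/(1080*(w - 1)) - 79275775/(133787052*(w - 7)) - 30389/(20034*(w - 7)**2).
Integrate each term; A/(w−a) gives A·log|w−a|; the (Bw+D)/(w²+p²) term gives a log and an atan.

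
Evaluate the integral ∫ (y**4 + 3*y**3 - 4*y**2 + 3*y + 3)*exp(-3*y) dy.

(-27*y**4 - 117*y**3 - 9*y**2 - 87*y - 110)*exp(-3*y)/81 + C

Use integration by parts with u = y**4 + 3*y**3 - 4*y**2 + 3*y + 3, dv = exp(-3*y) dy, so v = -exp(-3*y)/3.
Apply parts 4 times (tabular method): alternate signs, differentiate u down to 0, integrate dv up.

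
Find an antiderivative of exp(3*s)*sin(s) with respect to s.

3*exp(3*s)*sin(s)/10 - exp(3*s)*cos(s)/10 + C

Let I denote the integral. Integrate by parts with u = sin(s), dv = exp(3*s) ds, so v = exp(3*s)/3: I = exp(3*s)*sin(s)/3 − (1/3)·∫ exp(3*s)*cos(s) ds.
Apply parts again with u = cos(s), dv = exp(3*s) ds: ∫ exp(3*s)*cos(s) ds = exp(3*s)*cos(s)/3 + (1/3)·I. Substituting back brings back I: I = exp(3*s)*sin(s)/3 - exp(3*s)*cos(s)/9 − (1/9)·I.
Solving for I: (1 + 1/9)·I equals the remaining terms, so I = (9/10)·(exp(3*s)*sin(s)/3 - exp(3*s)*cos(s)/9).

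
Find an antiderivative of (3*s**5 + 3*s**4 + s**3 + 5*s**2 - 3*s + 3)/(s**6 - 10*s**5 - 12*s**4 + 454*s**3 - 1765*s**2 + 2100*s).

log(s)/700 - 142349*log(s - 5)/1800 + 3975*log(s - 4)/44 - 173*log(s - 3)/20 + 10823*log(s + 7)/27720 - 1436/(15*s - 75) + C

Factor the denominator: s*(s - 5)**2*(s - 4)*(s - 3)*(s + 7).
Partial-fraction decomposition: 10823/(27720*(s + 7)) - 173/(20*(s - 3)) + 3975/(44*(s - 4)) - 142349/(1800*(s - 5)) + 1436/(15*(s - 5)**2) + 1/(700*s).
Integrate each term; A/(s−a) gives A·log|s−a|; A/(s−a)² gives −A/(s−a).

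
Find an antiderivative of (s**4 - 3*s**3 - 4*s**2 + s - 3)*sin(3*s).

Use integration by parts with u = s**4 - 3*s**3 - 4*s**2 + s - 3, dv = sin(3*s) ds, so v = -cos(3*s)/3.
Apply parts 4 times (tabular method): alternate signs, differentiate u down to 0, integrate dv up.

-s**4*cos(3*s)/3 + 4*s**3*sin(3*s)/9 + s**3*cos(3*s) - s**2*sin(3*s) + 16*s**2*cos(3*s)/9 - 32*s*sin(3*s)/27 - s*cos(3*s) + sin(3*s)/3 + 49*cos(3*s)/81 + C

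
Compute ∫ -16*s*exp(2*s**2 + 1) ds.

-4*exp(2*s**2 + 1) + C

Let u = 2*s**2 + 1, so du = (4*s) ds.
Rewriting, the integral becomes -4·∫ e^u du = -4·e^u.
Substituting back, u = 2*s**2 + 1.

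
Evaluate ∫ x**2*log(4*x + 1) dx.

x**3*log(4*x + 1)/3 - x**3/9 + x**2/24 - x/48 + log(4*x + 1)/192 + C

Use integration by parts with u = log(4*x + 1), dv = x**2 dx.
Then du = 4/(4*x + 1) dx and v = x**3/3.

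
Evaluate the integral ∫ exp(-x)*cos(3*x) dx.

3*exp(-x)*sin(3*x)/10 - exp(-x)*cos(3*x)/10 + C

Let I denote the integral. Integrate by parts with u = cos(3*x), dv = exp(-x) dx, so v = -exp(-x): I = -exp(-x)*cos(3*x) − 3·∫ exp(-x)*sin(3*x) dx.
Apply parts again with u = sin(3*x), dv = exp(-x) dx: ∫ exp(-x)*sin(3*x) dx = -exp(-x)*sin(3*x) + 3·I. Substituting back brings back I: I = 3*exp(-x)*sin(3*x) - exp(-x)*cos(3*x) − 9·I.
Solving for I: (1 + 9)·I equals the remaining terms, so I = (1/10)·(3*exp(-x)*sin(3*x) - exp(-x)*cos(3*x)).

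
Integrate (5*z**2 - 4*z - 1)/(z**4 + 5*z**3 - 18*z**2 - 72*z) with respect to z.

Factor the denominator: z*(z - 4)*(z + 3)*(z + 6).
Partial-fraction decomposition: -203/(180*(z + 6)) + 8/(9*(z + 3)) + 9/(40*(z - 4)) + 1/(72*z).
Integrate each term: A/(z−a) contributes A·log|z−a|.

log(z)/72 + 9*log(z - 4)/40 + 8*log(z + 3)/9 - 203*log(z + 6)/180 + C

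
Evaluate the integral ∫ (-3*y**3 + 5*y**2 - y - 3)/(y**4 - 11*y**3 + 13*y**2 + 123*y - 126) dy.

Factor the denominator: (y - 7)*(y - 6)*(y - 1)*(y + 3).
Partial-fraction decomposition: -7/(20*(y + 3)) - 1/(60*(y - 1)) + 53/(5*(y - 6)) - 397/(30*(y - 7)).
Integrate each term: A/(y−a) contributes A·log|y−a|.

-397*log(y - 7)/30 + 53*log(y - 6)/5 - log(y - 1)/60 - 7*log(y + 3)/20 + C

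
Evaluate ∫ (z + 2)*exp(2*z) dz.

Use integration by parts with u = z + 2, dv = exp(2*z) dz, so v = exp(2*z)/2.
Apply parts 1 times (tabular method): alternate signs, differentiate u down to 0, integrate dv up.

(2*z + 3)*exp(2*z)/4 + C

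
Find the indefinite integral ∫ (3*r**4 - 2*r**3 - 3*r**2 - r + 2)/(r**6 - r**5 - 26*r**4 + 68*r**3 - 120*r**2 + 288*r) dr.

Factor the denominator: r*(r - 4)*(r - 3)*(r + 6)*(r**2 + 4).
Partial-fraction decomposition: -(47*r - 132)/(520*(r**2 + 4)) - 211/(1080*(r + 6)) - 161/(351*(r - 3)) + 59/(80*(r - 4)) + 1/(144*r).
Integrate each term; A/(r−a) gives A·log|r−a|; the (Br+D)/(r²+p²) term gives a log and an atan.

log(r)/144 + 59*log(r - 4)/80 - 161*log(r - 3)/351 - 211*log(r + 6)/1080 - 47*log(r**2 + 4)/1040 + 33*atan(r/2)/260 + C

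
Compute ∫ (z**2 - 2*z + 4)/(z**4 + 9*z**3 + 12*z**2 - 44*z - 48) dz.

log(z - 2)/36 - 7*log(z + 1)/45 + 7*log(z + 4)/9 - 13*log(z + 6)/20 + C

Factor the denominator: (z - 2)*(z + 1)*(z + 4)*(z + 6).
Partial-fraction decomposition: -13/(20*(z + 6)) + 7/(9*(z + 4)) - 7/(45*(z + 1)) + 1/(36*(z - 2)).
Integrate each term: A/(z−a) contributes A·log|z−a|.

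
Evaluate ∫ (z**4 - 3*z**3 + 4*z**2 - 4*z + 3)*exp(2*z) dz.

Use integration by parts with u = z**4 - 3*z**3 + 4*z**2 - 4*z + 3, dv = exp(2*z) dz, so v = exp(2*z)/2.
Apply parts 4 times (tabular method): alternate signs, differentiate u down to 0, integrate dv up.

(4*z**4 - 20*z**3 + 46*z**2 - 62*z + 43)*exp(2*z)/8 + C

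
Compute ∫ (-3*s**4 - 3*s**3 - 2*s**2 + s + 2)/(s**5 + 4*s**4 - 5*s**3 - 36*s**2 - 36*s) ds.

-log(s)/18 - 337*log(s - 3)/450 + 393*log(s + 2)/50 - 181*log(s + 3)/18 + 16/(5*s + 10) + C

Factor the denominator: s*(s - 3)*(s + 2)**2*(s + 3).
Partial-fraction decomposition: -181/(18*(s + 3)) + 393/(50*(s + 2)) - 16/(5*(s + 2)**2) - 337/(450*(s - 3)) - 1/(18*s).
Integrate each term; A/(s−a) gives A·log|s−a|; A/(s−a)² gives −A/(s−a).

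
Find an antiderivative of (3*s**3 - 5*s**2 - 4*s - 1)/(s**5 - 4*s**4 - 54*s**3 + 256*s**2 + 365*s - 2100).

-2537*log(s - 5)/2304 + 95*log(s - 4)/77 + 115*log(s + 3)/1792 - 1247*log(s + 7)/6336 - 229/(96*s - 480) + C

Factor the denominator: (s - 5)**2*(s - 4)*(s + 3)*(s + 7).
Partial-fraction decomposition: -1247/(6336*(s + 7)) + 115/(1792*(s + 3)) + 95/(77*(s - 4)) - 2537/(2304*(s - 5)) + 229/(96*(s - 5)**2).
Integrate each term; A/(s−a) gives A·log|s−a|; A/(s−a)² gives −A/(s−a).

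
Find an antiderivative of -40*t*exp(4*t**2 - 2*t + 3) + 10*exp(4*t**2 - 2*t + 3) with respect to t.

Let u = 4*t**2 - 2*t + 3, so du = (8*t - 2) dt.
Rewriting, the integral becomes -5·∫ e^u du = -5·e^u.
Substituting back, u = 4*t**2 - 2*t + 3.

-5*exp(4*t**2 - 2*t + 3) + C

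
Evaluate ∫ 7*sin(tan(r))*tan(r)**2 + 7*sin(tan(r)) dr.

-7*cos(tan(r)) + C

Let u = tan(r), so du = (tan(r)**2 + 1) dr.
Rewriting, the integral becomes 7·∫ sin(u) du = 7·-cos(u).
Substituting back, u = tan(r).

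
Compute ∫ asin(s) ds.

Use integration by parts with u = arcsin(s), dv = ds.
Then du = 1/sqrt(-s**2 + 1) ds.

s*asin(s) + sqrt(-s**2 + 1) + C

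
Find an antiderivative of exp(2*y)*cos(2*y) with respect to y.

exp(2*y)*sin(2*y)/4 + exp(2*y)*cos(2*y)/4 + C

Let I denote the integral. Integrate by parts with u = cos(2*y), dv = exp(2*y) dy, so v = exp(2*y)/2: I = exp(2*y)*cos(2*y)/2 + ∫ exp(2*y)*sin(2*y) dy.
Apply parts again with u = sin(2*y), dv = exp(2*y) dy: ∫ exp(2*y)*sin(2*y) dy = exp(2*y)*sin(2*y)/2 − I. Substituting back brings back I: I = exp(2*y)*sin(2*y)/2 + exp(2*y)*cos(2*y)/2 − I.
Solving for I: (1 + 1)·I equals the remaining terms, so I = (1/2)·(exp(2*y)*sin(2*y)/2 + exp(2*y)*cos(2*y)/2).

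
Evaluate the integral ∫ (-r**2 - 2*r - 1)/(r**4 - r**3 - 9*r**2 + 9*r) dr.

Factor the denominator: r*(r - 3)*(r - 1)*(r + 3).
Partial-fraction decomposition: 1/(18*(r + 3)) + 1/(2*(r - 1)) - 4/(9*(r - 3)) - 1/(9*r).
Integrate each term: A/(r−a) contributes A·log|r−a|.

-log(r)/9 - 4*log(r - 3)/9 + log(r - 1)/2 + log(r + 3)/18 + C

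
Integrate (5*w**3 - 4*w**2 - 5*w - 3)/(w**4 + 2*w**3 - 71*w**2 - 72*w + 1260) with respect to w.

Factor the denominator: (w - 6)*(w - 5)*(w + 6)*(w + 7).
Partial-fraction decomposition: 1879/(156*(w + 7)) - 399/(44*(w + 6)) - 497/(132*(w - 5)) + 301/(52*(w - 6)).
Integrate each term: A/(w−a) contributes A·log|w−a|.

301*log(w - 6)/52 - 497*log(w - 5)/132 - 399*log(w + 6)/44 + 1879*log(w + 7)/156 + C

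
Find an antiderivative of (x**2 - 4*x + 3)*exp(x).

(x**2 - 6*x + 9)*exp(x) + C

Use integration by parts with u = x**2 - 4*x + 3, dv = exp(x) dx, so v = exp(x).
Apply parts 2 times (tabular method): alternate signs, differentiate u down to 0, integrate dv up.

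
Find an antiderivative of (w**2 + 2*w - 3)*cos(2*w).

Use integration by parts with u = w**2 + 2*w - 3, dv = cos(2*w) dw, so v = sin(2*w)/2.
Apply parts 2 times (tabular method): alternate signs, differentiate u down to 0, integrate dv up.

w**2*sin(2*w)/2 + w*sin(2*w) + w*cos(2*w)/2 - 7*sin(2*w)/4 + cos(2*w)/2 + C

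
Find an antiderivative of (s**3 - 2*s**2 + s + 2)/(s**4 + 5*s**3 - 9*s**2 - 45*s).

-2*log(s)/45 + 7*log(s - 3)/72 - 23*log(s + 3)/18 + 89*log(s + 5)/40 + C

Factor the denominator: s*(s - 3)*(s + 3)*(s + 5).
Partial-fraction decomposition: 89/(40*(s + 5)) - 23/(18*(s + 3)) + 7/(72*(s - 3)) - 2/(45*s).
Integrate each term: A/(s−a) contributes A·log|s−a|.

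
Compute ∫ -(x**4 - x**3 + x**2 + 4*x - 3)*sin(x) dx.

x**4*cos(x) - 4*x**3*sin(x) - x**3*cos(x) + 3*x**2*sin(x) - 11*x**2*cos(x) + 22*x*sin(x) + 10*x*cos(x) - 10*sin(x) + 19*cos(x) + C

Use integration by parts with u = x**4 - x**3 + x**2 + 4*x - 3, dv = -sin(x) dx, so v = cos(x).
Apply parts 4 times (tabular method): alternate signs, differentiate u down to 0, integrate dv up.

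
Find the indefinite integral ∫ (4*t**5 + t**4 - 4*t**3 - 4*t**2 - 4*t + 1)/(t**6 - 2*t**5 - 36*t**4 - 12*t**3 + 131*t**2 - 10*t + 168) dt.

34017*log(t - 7)/13750 - 89*log(t - 2)/750 - 403*log(t + 3)/250 + 3631*log(t + 4)/1122 + 109*log(t**2 + 1)/10625 + 301*atan(t)/10625 + C

Factor the denominator: (t - 7)*(t - 2)*(t + 3)*(t + 4)*(t**2 + 1).
Partial-fraction decomposition: (218*t + 301)/(10625*(t**2 + 1)) + 3631/(1122*(t + 4)) - 403/(250*(t + 3)) - 89/(750*(t - 2)) + 34017/(13750*(t - 7)).
Integrate each term; A/(t−a) gives A·log|t−a|; the (Bt+D)/(t²+p²) term gives a log and an atan.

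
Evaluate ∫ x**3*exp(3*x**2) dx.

(3*x**2 - 1)*exp(3*x**2)/18 + C

Let u = x², du = 2x dx; rewrite as (1/2)∫ u^1·exp(3u) du.
Now integrate by parts 1 time.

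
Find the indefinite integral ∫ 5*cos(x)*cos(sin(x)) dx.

Let u = sin(x), so du = (cos(x)) dx.
Rewriting, the integral becomes 5·∫ cos(u) du = 5·sin(u).
Substituting back, u = sin(x).

5*sin(sin(x)) + C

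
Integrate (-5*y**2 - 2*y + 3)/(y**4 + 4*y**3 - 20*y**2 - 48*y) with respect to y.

-log(y)/16 - 17*log(y - 4)/48 - 13*log(y + 2)/48 + 11*log(y + 6)/16 + C

Factor the denominator: y*(y - 4)*(y + 2)*(y + 6).
Partial-fraction decomposition: 11/(16*(y + 6)) - 13/(48*(y + 2)) - 17/(48*(y - 4)) - 1/(16*y).
Integrate each term: A/(y−a) contributes A·log|y−a|.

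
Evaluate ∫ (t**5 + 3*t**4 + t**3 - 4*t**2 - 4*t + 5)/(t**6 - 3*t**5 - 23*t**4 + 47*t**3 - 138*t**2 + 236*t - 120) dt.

11717*log(t - 6)/11000 - 109*log(t - 1)/2250 + 25*log(t + 5)/198 - 143*log(t**2 + 4)/2000 + 151*atan(t/2)/1000 + 1/(75*t - 75) + C

Factor the denominator: (t - 6)*(t - 1)**2*(t + 5)*(t**2 + 4).
Partial-fraction decomposition: -(143*t - 302)/(1000*(t**2 + 4)) + 25/(198*(t + 5)) - 109/(2250*(t - 1)) - 1/(75*(t - 1)**2) + 11717/(11000*(t - 6)).
Integrate each term; A/(t−a) gives A·log|t−a|; the (Bt+D)/(t²+p²) term gives a log and an atan.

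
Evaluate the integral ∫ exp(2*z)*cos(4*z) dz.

exp(2*z)*sin(4*z)/5 + exp(2*z)*cos(4*z)/10 + C

Let I denote the integral. Integrate by parts with u = cos(4*z), dv = exp(2*z) dz, so v = exp(2*z)/2: I = exp(2*z)*cos(4*z)/2 + 2·∫ exp(2*z)*sin(4*z) dz.
Apply parts again with u = sin(4*z), dv = exp(2*z) dz: ∫ exp(2*z)*sin(4*z) dz = exp(2*z)*sin(4*z)/2 − 2·I. Substituting back brings back I: I = exp(2*z)*sin(4*z) + exp(2*z)*cos(4*z)/2 − 4·I.
Solving for I: (1 + 4)·I equals the remaining terms, so I = (1/5)·(exp(2*z)*sin(4*z) + exp(2*z)*cos(4*z)/2).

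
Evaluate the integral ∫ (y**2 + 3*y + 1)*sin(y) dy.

-y**2*cos(y) + 2*y*sin(y) - 3*y*cos(y) + 3*sin(y) + cos(y) + C

Use integration by parts with u = y**2 + 3*y + 1, dv = sin(y) dy, so v = -cos(y).
Apply parts 2 times (tabular method): alternate signs, differentiate u down to 0, integrate dv up.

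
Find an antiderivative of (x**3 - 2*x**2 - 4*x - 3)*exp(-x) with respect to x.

(-x**3 - x**2 + 2*x + 5)*exp(-x) + C

Use integration by parts with u = x**3 - 2*x**2 - 4*x - 3, dv = exp(-x) dx, so v = -exp(-x).
Apply parts 3 times (tabular method): alternate signs, differentiate u down to 0, integrate dv up.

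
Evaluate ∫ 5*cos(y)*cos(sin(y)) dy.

Let u = sin(y), so du = (cos(y)) dy.
Rewriting, the integral becomes 5·∫ cos(u) du = 5·sin(u).
Substituting back, u = sin(y).

5*sin(sin(y)) + C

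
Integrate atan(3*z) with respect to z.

Use integration by parts with u = arctan(3*z), dv = dz.
Then du = 3/(9*z**2 + 1) dz.

z*atan(3*z) - log(9*z**2 + 1)/6 + C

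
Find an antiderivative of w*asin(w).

w**2*asin(w)/2 + w*sqrt(-w**2 + 1)/4 - asin(w)/4 + C

Use integration by parts with u = arcsin(w), dv = w dw.
Then du = 1/sqrt(-w**2 + 1) dw.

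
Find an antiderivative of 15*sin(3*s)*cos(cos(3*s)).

Let u = cos(3*s), so du = (-3*sin(3*s)) ds.
Rewriting, the integral becomes -5·∫ cos(u) du = -5·sin(u).
Substituting back, u = cos(3*s).

-5*sin(cos(3*s)) + C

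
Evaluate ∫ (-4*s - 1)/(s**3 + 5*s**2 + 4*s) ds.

Factor the denominator: s*(s + 1)*(s + 4).
Partial-fraction decomposition: 5/(4*(s + 4)) - 1/(s + 1) - 1/(4*s).
Integrate each term: A/(s−a) contributes A·log|s−a|.

-log(s)/4 - log(s + 1) + 5*log(s + 4)/4 + C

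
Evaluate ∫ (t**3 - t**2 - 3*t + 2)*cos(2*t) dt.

t**3*sin(2*t)/2 - t**2*sin(2*t)/2 + 3*t**2*cos(2*t)/4 - 9*t*sin(2*t)/4 - t*cos(2*t)/2 + 5*sin(2*t)/4 - 9*cos(2*t)/8 + C

Use integration by parts with u = t**3 - t**2 - 3*t + 2, dv = cos(2*t) dt, so v = sin(2*t)/2.
Apply parts 3 times (tabular method): alternate signs, differentiate u down to 0, integrate dv up.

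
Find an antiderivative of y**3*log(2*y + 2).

Use integration by parts with u = log(2*y + 2), dv = y**3 dy.
Then du = 2/(2*y + 2) dy and v = y**4/4.

y**4*log(2*y + 2)/4 - y**4/16 + y**3/12 - y**2/8 + y/4 - log(y + 1)/4 + C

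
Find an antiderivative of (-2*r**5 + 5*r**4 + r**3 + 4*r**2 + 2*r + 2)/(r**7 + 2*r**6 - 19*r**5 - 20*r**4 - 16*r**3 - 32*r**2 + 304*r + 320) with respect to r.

Factor the denominator: (r - 4)*(r - 2)*(r + 1)*(r + 2)*(r + 5)*(r**2 + 4).
Partial-fraction decomposition: -(247*r + 128)/(2320*(r**2 + 4)) + 173/(406*(r + 5)) - 25/(96*(r + 2)) + 1/(30*(r + 1)) - 23/(672*(r - 2)) - 7/(120*(r - 4)).
Integrate each term; A/(r−a) gives A·log|r−a|; the (Br+D)/(r²+p²) term gives a log and an atan.

-7*log(r - 4)/120 - 23*log(r - 2)/672 + log(r + 1)/30 - 25*log(r + 2)/96 + 173*log(r + 5)/406 - 247*log(r**2 + 4)/4640 - 4*atan(r/2)/145 + C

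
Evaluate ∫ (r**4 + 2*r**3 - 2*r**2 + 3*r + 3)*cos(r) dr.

r**4*sin(r) + 2*r**3*sin(r) + 4*r**3*cos(r) - 14*r**2*sin(r) + 6*r**2*cos(r) - 9*r*sin(r) - 28*r*cos(r) + 31*sin(r) - 9*cos(r) + C

Use integration by parts with u = r**4 + 2*r**3 - 2*r**2 + 3*r + 3, dv = cos(r) dr, so v = sin(r).
Apply parts 4 times (tabular method): alternate signs, differentiate u down to 0, integrate dv up.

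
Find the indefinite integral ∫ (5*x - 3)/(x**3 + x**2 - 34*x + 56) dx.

17*log(x - 4)/22 - 7*log(x - 2)/18 - 38*log(x + 7)/99 + C

Factor the denominator: (x - 4)*(x - 2)*(x + 7).
Partial-fraction decomposition: -38/(99*(x + 7)) - 7/(18*(x - 2)) + 17/(22*(x - 4)).
Integrate each term: A/(x−a) contributes A·log|x−a|.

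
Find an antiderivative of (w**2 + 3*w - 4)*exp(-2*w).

Use integration by parts with u = w**2 + 3*w - 4, dv = exp(-2*w) dw, so v = -exp(-2*w)/2.
Apply parts 2 times (tabular method): alternate signs, differentiate u down to 0, integrate dv up.

(-w**2 - 4*w + 2)*exp(-2*w)/2 + C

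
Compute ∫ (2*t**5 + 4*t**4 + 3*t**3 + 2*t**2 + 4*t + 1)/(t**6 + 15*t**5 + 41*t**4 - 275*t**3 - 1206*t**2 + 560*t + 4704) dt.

Factor the denominator: (t - 4)*(t - 2)*(t + 3)*(t + 4)*(t + 7)**2.
Partial-fraction decomposition: -66301/(117612*(t + 7)) - 6242/(297*(t + 7)**2) + 1199/(432*(t + 4)) - 59/(140*(t + 3)) - 169/(4860*(t - 2)) + 3313/(13552*(t - 4)).
Integrate each term; A/(t−a) gives A·log|t−a|; A/(t−a)² gives −A/(t−a).

3313*log(t - 4)/13552 - 169*log(t - 2)/4860 - 59*log(t + 3)/140 + 1199*log(t + 4)/432 - 66301*log(t + 7)/117612 + 6242/(297*t + 2079) + C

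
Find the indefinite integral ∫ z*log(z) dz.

z**2*log(z)/2 - z**2/4 + C

Use integration by parts with u = log(z), dv = z dz.
Then du = 1/z dz and v = z**2/2.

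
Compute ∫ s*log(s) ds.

s**2*log(s)/2 - s**2/4 + C

Use integration by parts with u = log(s), dv = s ds.
Then du = 1/s ds and v = s**2/2.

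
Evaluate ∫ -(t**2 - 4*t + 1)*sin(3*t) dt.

Use integration by parts with u = t**2 - 4*t + 1, dv = -sin(3*t) dt, so v = cos(3*t)/3.
Apply parts 2 times (tabular method): alternate signs, differentiate u down to 0, integrate dv up.

t**2*cos(3*t)/3 - 2*t*sin(3*t)/9 - 4*t*cos(3*t)/3 + 4*sin(3*t)/9 + 7*cos(3*t)/27 + C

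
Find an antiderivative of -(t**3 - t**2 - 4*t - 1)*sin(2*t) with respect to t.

t**3*cos(2*t)/2 - 3*t**2*sin(2*t)/4 - t**2*cos(2*t)/2 + t*sin(2*t)/2 - 11*t*cos(2*t)/4 + 11*sin(2*t)/8 - cos(2*t)/4 + C

Use integration by parts with u = t**3 - t**2 - 4*t - 1, dv = -sin(2*t) dt, so v = cos(2*t)/2.
Apply parts 3 times (tabular method): alternate signs, differentiate u down to 0, integrate dv up.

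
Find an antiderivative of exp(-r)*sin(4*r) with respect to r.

-exp(-r)*sin(4*r)/17 - 4*exp(-r)*cos(4*r)/17 + C

Let I denote the integral. Integrate by parts with u = sin(4*r), dv = exp(-r) dr, so v = -exp(-r): I = -exp(-r)*sin(4*r) + 4·∫ exp(-r)*cos(4*r) dr.
Apply parts again with u = cos(4*r), dv = exp(-r) dr: ∫ exp(-r)*cos(4*r) dr = -exp(-r)*cos(4*r) − 4·I. Substituting back brings back I: I = -exp(-r)*sin(4*r) - 4*exp(-r)*cos(4*r) − 16·I.
Solving for I: (1 + 16)·I equals the remaining terms, so I = (1/17)·(-exp(-r)*sin(4*r) - 4*exp(-r)*cos(4*r)).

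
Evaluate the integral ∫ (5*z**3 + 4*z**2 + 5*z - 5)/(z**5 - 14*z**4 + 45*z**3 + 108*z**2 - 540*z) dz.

log(z)/108 - 18053*log(z - 6)/972 + 149*log(z - 5)/8 - 119*log(z + 3)/1944 - 1249/(54*z - 324) + C

Factor the denominator: z*(z - 6)**2*(z - 5)*(z + 3).
Partial-fraction decomposition: -119/(1944*(z + 3)) + 149/(8*(z - 5)) - 18053/(972*(z - 6)) + 1249/(54*(z - 6)**2) + 1/(108*z).
Integrate each term; A/(z−a) gives A·log|z−a|; A/(z−a)² gives −A/(z−a).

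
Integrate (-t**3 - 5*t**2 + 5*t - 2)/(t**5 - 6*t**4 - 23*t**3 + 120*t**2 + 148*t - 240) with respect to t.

-23*log(t - 6)/25 + 227*log(t - 5)/252 - log(t - 1)/100 + log(t + 2)/14 - 19*log(t + 4)/450 + C

Factor the denominator: (t - 6)*(t - 5)*(t - 1)*(t + 2)*(t + 4).
Partial-fraction decomposition: -19/(450*(t + 4)) + 1/(14*(t + 2)) - 1/(100*(t - 1)) + 227/(252*(t - 5)) - 23/(25*(t - 6)).
Integrate each term: A/(t−a) contributes A·log|t−a|.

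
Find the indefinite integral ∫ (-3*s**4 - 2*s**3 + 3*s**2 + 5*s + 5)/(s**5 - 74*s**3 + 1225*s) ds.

Factor the denominator: s*(s - 7)*(s - 5)*(s + 5)*(s + 7).
Partial-fraction decomposition: -400/(147*(s + 7)) + 157/(120*(s + 5)) + 101/(60*(s - 5)) - 3851/(1176*(s - 7)) + 1/(245*s).
Integrate each term: A/(s−a) contributes A·log|s−a|.

log(s)/245 - 3851*log(s - 7)/1176 + 101*log(s - 5)/60 + 157*log(s + 5)/120 - 400*log(s + 7)/147 + C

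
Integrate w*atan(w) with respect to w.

w**2*atan(w)/2 - w/2 + atan(w)/2 + C

Use integration by parts with u = arctan(w), dv = w dw.
Then du = 1/(w**2 + 1) dw.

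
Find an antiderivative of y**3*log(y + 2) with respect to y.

y**4*log(y + 2)/4 - y**4/16 + y**3/6 - y**2/2 + 2*y - 4*log(y + 2) + C

Use integration by parts with u = log(y + 2), dv = y**3 dy.
Then du = 1/(y + 2) dy and v = y**4/4.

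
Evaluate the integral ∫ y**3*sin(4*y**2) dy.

Let u = y², du = 2y dy; rewrite as (1/2)∫ u^1·sin(4u) du.
Now integrate by parts 1 time.

-y**2*cos(4*y**2)/8 + sin(4*y**2)/32 + C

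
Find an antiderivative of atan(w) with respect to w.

w*atan(w) - log(w**2 + 1)/2 + C

Use integration by parts with u = arctan(w), dv = dw.
Then du = 1/(w**2 + 1) dw.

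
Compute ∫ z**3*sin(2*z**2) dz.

-z**2*cos(2*z**2)/4 + sin(2*z**2)/8 + C

Let u = z², du = 2z dz; rewrite as (1/2)∫ u^1·sin(2u) du.
Now integrate by parts 1 time.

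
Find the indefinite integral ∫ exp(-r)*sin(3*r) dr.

-exp(-r)*sin(3*r)/10 - 3*exp(-r)*cos(3*r)/10 + C

Let I denote the integral. Integrate by parts with u = sin(3*r), dv = exp(-r) dr, so v = -exp(-r): I = -exp(-r)*sin(3*r) + 3·∫ exp(-r)*cos(3*r) dr.
Apply parts again with u = cos(3*r), dv = exp(-r) dr: ∫ exp(-r)*cos(3*r) dr = -exp(-r)*cos(3*r) − 3·I. Substituting back brings back I: I = -exp(-r)*sin(3*r) - 3*exp(-r)*cos(3*r) − 9·I.
Solving for I: (1 + 9)·I equals the remaining terms, so I = (1/10)·(-exp(-r)*sin(3*r) - 3*exp(-r)*cos(3*r)).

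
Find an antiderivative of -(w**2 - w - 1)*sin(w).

Use integration by parts with u = w**2 - w - 1, dv = -sin(w) dw, so v = cos(w).
Apply parts 2 times (tabular method): alternate signs, differentiate u down to 0, integrate dv up.

w**2*cos(w) - 2*w*sin(w) - w*cos(w) + sin(w) - 3*cos(w) + C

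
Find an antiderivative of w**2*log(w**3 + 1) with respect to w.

w**3*log(w**3 + 1)/3 - w**3/3 + log(w**3 + 1)/3 + C

Let u = w**3 + 1, so du = (3*w**2) dw.
The integral becomes (1/3)·∫ log(u) du; integrate by parts with u′=log(u), dv′=du.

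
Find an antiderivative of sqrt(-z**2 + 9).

z*sqrt(-z**2 + 9)/2 + 9*asin(z/3)/2 + C

Substitute z = 3·sin(θ), so dz = 3·cos(θ) dθ and the radical becomes sqrt(-z**2 + 9) = 3·cos(θ) by the Pythagorean identity.
Integrate the resulting trig expression in θ, then back-substitute θ = asin(z/3), sin(θ) = z/3, cos(θ) = sqrt(-z**2 + 9)/3 (absorbing any constant into C).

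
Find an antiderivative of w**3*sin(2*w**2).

Let u = w², du = 2w dw; rewrite as (1/2)∫ u^1·sin(2u) du.
Now integrate by parts 1 time.

-w**2*cos(2*w**2)/4 + sin(2*w**2)/8 + C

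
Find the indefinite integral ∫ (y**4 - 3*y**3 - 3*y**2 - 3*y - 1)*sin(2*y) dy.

Use integration by parts with u = y**4 - 3*y**3 - 3*y**2 - 3*y - 1, dv = sin(2*y) dy, so v = -cos(2*y)/2.
Apply parts 4 times (tabular method): alternate signs, differentiate u down to 0, integrate dv up.

-y**4*cos(2*y)/2 + y**3*sin(2*y) + 3*y**3*cos(2*y)/2 - 9*y**2*sin(2*y)/4 + 3*y**2*cos(2*y) - 3*y*sin(2*y) - 3*y*cos(2*y)/4 + 3*sin(2*y)/8 - cos(2*y) + C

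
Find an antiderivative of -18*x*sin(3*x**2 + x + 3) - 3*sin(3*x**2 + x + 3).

Let u = 3*x**2 + x + 3, so du = (6*x + 1) dx.
Rewriting, the integral becomes -3·∫ sin(u) du = -3·-cos(u).
Substituting back, u = 3*x**2 + x + 3.

3*cos(3*x**2 + x + 3) + C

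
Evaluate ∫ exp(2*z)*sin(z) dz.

2*exp(2*z)*sin(z)/5 - exp(2*z)*cos(z)/5 + C

Let I denote the integral. Integrate by parts with u = sin(z), dv = exp(2*z) dz, so v = exp(2*z)/2: I = exp(2*z)*sin(z)/2 − (1/2)·∫ exp(2*z)*cos(z) dz.
Apply parts again with u = cos(z), dv = exp(2*z) dz: ∫ exp(2*z)*cos(z) dz = exp(2*z)*cos(z)/2 + (1/2)·I. Substituting back brings back I: I = exp(2*z)*sin(z)/2 - exp(2*z)*cos(z)/4 − (1/4)·I.
Solving for I: (1 + 1/4)·I equals the remaining terms, so I = (4/5)·(exp(2*z)*sin(z)/2 - exp(2*z)*cos(z)/4).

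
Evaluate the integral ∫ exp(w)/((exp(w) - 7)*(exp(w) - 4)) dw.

log(exp(w) - 7)/3 - log(exp(w) - 4)/3 + C

Let u = e^w, du = e^w dw.
The integral becomes ∫ du/((u-4)(u-7)); decompose into partial fractions.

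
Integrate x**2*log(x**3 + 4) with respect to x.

x**3*log(x**3 + 4)/3 - x**3/3 + 4*log(x**3 + 4)/3 + C

Let u = x**3 + 4, so du = (3*x**2) dx.
The integral becomes (1/3)·∫ log(u) du; integrate by parts with u′=log(u), dv′=du.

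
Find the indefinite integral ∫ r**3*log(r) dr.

Use integration by parts with u = log(r), dv = r**3 dr.
Then du = 1/r dr and v = r**4/4.

r**4*log(r)/4 - r**4/16 + C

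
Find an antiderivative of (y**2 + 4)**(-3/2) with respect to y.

y/(4*sqrt(y**2 + 4)) + C

Substitute y = 2·tan(θ), so dy = 2·sec(θ)^2 dθ and the radical becomes sqrt(y**2 + 4) = 2·sec(θ) by the Pythagorean identity.
Integrate the resulting trig expression in θ, then back-substitute tan(θ) = y/2, sec(θ) = sqrt(y**2 + 4)/2 (absorbing any constant into C).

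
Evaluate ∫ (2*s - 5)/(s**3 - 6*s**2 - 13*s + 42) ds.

9*log(s - 7)/50 + log(s - 2)/25 - 11*log(s + 3)/50 + C

Factor the denominator: (s - 7)*(s - 2)*(s + 3).
Partial-fraction decomposition: -11/(50*(s + 3)) + 1/(25*(s - 2)) + 9/(50*(s - 7)).
Integrate each term: A/(s−a) contributes A·log|s−a|.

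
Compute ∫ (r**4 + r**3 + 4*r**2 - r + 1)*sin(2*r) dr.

Use integration by parts with u = r**4 + r**3 + 4*r**2 - r + 1, dv = sin(2*r) dr, so v = -cos(2*r)/2.
Apply parts 4 times (tabular method): alternate signs, differentiate u down to 0, integrate dv up.

-r**4*cos(2*r)/2 + r**3*sin(2*r) - r**3*cos(2*r)/2 + 3*r**2*sin(2*r)/4 - r**2*cos(2*r)/2 + r*sin(2*r)/2 + 5*r*cos(2*r)/4 - 5*sin(2*r)/8 - cos(2*r)/4 + C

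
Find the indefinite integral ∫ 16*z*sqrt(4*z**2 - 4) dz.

4*(4*z**2 - 4)**(3/2)/3 + C

Let u = 4*z**2 - 4, so du = (8*z) dz.
Rewriting, the integral becomes 2·∫ √u du = 2·(2/3)u^(3/2).
Substituting back, u = 4*z**2 - 4.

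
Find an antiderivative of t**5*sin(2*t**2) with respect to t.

Let u = t², du = 2t dt; rewrite as (1/2)∫ u^2·sin(2u) du.
Now integrate by parts 2 times.

-t**4*cos(2*t**2)/4 + t**2*sin(2*t**2)/4 + cos(2*t**2)/8 + C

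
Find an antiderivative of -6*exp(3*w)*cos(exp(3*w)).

-2*sin(exp(3*w)) + C

Let u = exp(3*w), so du = (3*exp(3*w)) dw.
Rewriting, the integral becomes -2·∫ cos(u) du = -2·sin(u).
Substituting back, u = exp(3*w).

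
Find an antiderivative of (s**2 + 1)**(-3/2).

s/sqrt(s**2 + 1) + C

Substitute s = tan(θ), so ds = sec(θ)^2 dθ and the radical becomes sqrt(s**2 + 1) = sec(θ) by the Pythagorean identity.
Integrate the resulting trig expression in θ, then back-substitute tan(θ) = s, sec(θ) = sqrt(s**2 + 1) (absorbing any constant into C).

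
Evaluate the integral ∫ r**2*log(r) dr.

Use integration by parts with u = log(r), dv = r**2 dr.
Then du = 1/r dr and v = r**3/3.

r**3*log(r)/3 - r**3/9 + C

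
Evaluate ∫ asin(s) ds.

Use integration by parts with u = arcsin(s), dv = ds.
Then du = 1/sqrt(-s**2 + 1) ds.

s*asin(s) + sqrt(-s**2 + 1) + C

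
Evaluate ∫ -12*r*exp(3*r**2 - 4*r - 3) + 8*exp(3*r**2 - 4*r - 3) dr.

Let u = 3*r**2 - 4*r - 3, so du = (6*r - 4) dr.
Rewriting, the integral becomes -2·∫ e^u du = -2·e^u.
Substituting back, u = 3*r**2 - 4*r - 3.

-2*exp(3*r**2 - 4*r - 3) + C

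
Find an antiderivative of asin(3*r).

Use integration by parts with u = arcsin(3*r), dv = dr.
Then du = 3/sqrt(-9*r**2 + 1) dr.

r*asin(3*r) + sqrt(-9*r**2 + 1)/3 + C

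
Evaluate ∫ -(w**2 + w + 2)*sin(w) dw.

w**2*cos(w) - 2*w*sin(w) + w*cos(w) - sin(w) + C

Use integration by parts with u = w**2 + w + 2, dv = -sin(w) dw, so v = cos(w).
Apply parts 2 times (tabular method): alternate signs, differentiate u down to 0, integrate dv up.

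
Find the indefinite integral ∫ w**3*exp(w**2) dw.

(w**2 - 1)*exp(w**2)/2 + C

Let u = w², du = 2w dw; rewrite as (1/2)∫ u^1·exp(1u) du.
Now integrate by parts 1 time.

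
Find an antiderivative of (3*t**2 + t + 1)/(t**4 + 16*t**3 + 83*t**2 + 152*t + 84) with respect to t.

Factor the denominator: (t + 1)*(t + 2)*(t + 6)*(t + 7).
Partial-fraction decomposition: -47/(10*(t + 7)) + 103/(20*(t + 6)) - 11/(20*(t + 2)) + 1/(10*(t + 1)).
Integrate each term: A/(t−a) contributes A·log|t−a|.

log(t + 1)/10 - 11*log(t + 2)/20 + 103*log(t + 6)/20 - 47*log(t + 7)/10 + C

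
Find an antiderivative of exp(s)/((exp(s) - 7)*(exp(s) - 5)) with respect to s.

log(exp(s) - 7)/2 - log(exp(s) - 5)/2 + C

Let u = e^s, du = e^s ds.
The integral becomes ∫ du/((u-5)(u-7)); decompose into partial fractions.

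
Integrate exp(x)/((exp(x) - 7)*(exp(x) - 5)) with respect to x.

log(exp(x) - 7)/2 - log(exp(x) - 5)/2 + C

Let u = e^x, du = e^x dx.
The integral becomes ∫ du/((u-5)(u-7)); decompose into partial fractions.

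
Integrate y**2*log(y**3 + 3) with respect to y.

Let u = y**3 + 3, so du = (3*y**2) dy.
The integral becomes (1/3)·∫ log(u) du; integrate by parts with u′=log(u), dv′=du.

y**3*log(y**3 + 3)/3 - y**3/3 + log(y**3 + 3) + C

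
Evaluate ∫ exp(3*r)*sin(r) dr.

Let I denote the integral. Integrate by parts with u = sin(r), dv = exp(3*r) dr, so v = exp(3*r)/3: I = exp(3*r)*sin(r)/3 − (1/3)·∫ exp(3*r)*cos(r) dr.
Apply parts again with u = cos(r), dv = exp(3*r) dr: ∫ exp(3*r)*cos(r) dr = exp(3*r)*cos(r)/3 + (1/3)·I. Substituting back brings back I: I = exp(3*r)*sin(r)/3 - exp(3*r)*cos(r)/9 − (1/9)·I.
Solving for I: (1 + 1/9)·I equals the remaining terms, so I = (9/10)·(exp(3*r)*sin(r)/3 - exp(3*r)*cos(r)/9).

3*exp(3*r)*sin(r)/10 - exp(3*r)*cos(r)/10 + C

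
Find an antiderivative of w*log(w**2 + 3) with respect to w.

Let u = w**2 + 3, so du = (2*w) dw.
The integral becomes (1/2)·∫ log(u) du; integrate by parts with u′=log(u), dv′=du.

w**2*log(w**2 + 3)/2 - w**2/2 + 3*log(w**2 + 3)/2 + C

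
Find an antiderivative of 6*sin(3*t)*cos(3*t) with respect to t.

Let u = cos(3*t), so du = (-3*sin(3*t)) dt.
Rewriting, the integral becomes -2·∫ u^1 du = -2·u^2/2.
Substituting back, u = cos(3*t).

-cos(3*t)**2 + C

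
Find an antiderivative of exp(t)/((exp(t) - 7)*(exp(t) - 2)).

log(exp(t) - 7)/5 - log(exp(t) - 2)/5 + C

Let u = e^t, du = e^t dt.
The integral becomes ∫ du/((u-2)(u-7)); decompose into partial fractions.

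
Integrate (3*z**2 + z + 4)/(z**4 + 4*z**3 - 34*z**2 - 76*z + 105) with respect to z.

-log(z - 1)/16 - 3*log(z + 7)/8 + 7*log(z**2 - 2*z - 15)/32 + C

Factor the denominator: (z - 5)*(z - 1)*(z + 3)*(z + 7).
Partial-fraction decomposition: -3/(8*(z + 7)) + 7/(32*(z + 3)) - 1/(16*(z - 1)) + 7/(32*(z - 5)).
Integrate each term: A/(z−a) contributes A·log|z−a|.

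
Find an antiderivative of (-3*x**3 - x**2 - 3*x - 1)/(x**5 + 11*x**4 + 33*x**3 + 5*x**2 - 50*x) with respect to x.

Factor the denominator: x*(x - 1)*(x + 2)*(x + 5)**2.
Partial-fraction decomposition: -92/(225*(x + 5)) - 182/(45*(x + 5)**2) + 25/(54*(x + 2)) - 2/(27*(x - 1)) + 1/(50*x).
Integrate each term; A/(x−a) gives A·log|x−a|; A/(x−a)² gives −A/(x−a).

log(x)/50 - 2*log(x - 1)/27 + 25*log(x + 2)/54 - 92*log(x + 5)/225 + 182/(45*x + 225) + C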